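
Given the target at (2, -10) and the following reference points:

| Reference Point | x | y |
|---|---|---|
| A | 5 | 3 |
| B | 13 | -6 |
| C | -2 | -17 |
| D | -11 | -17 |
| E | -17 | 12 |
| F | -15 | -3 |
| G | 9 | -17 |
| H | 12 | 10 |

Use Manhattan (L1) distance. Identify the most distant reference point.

Distances from (2, -10):
A: |3| + |13| = 3 + 13 = 16
B: |11| + |4| = 11 + 4 = 15
C: |-4| + |-7| = 4 + 7 = 11
D: |-13| + |-7| = 13 + 7 = 20
E: |-19| + |22| = 19 + 22 = 41
F: |-17| + |7| = 17 + 7 = 24
G: |7| + |-7| = 7 + 7 = 14
H: |10| + |20| = 10 + 20 = 30
Maximum: E at 41.

E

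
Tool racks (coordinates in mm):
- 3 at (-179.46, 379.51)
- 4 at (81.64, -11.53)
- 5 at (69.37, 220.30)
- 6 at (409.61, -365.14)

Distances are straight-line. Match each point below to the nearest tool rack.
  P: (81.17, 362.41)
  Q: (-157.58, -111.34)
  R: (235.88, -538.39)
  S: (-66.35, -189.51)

P at (81.17, 362.41):
  3: 261.19 mm
  4: 373.94 mm
  5: 142.60 mm
  6: 798.25 mm
  → nearest: 5 (142.60 mm)
Q at (-157.58, -111.34):
  3: 491.34 mm
  4: 259.21 mm
  5: 401.86 mm
  6: 621.38 mm
  → nearest: 4 (259.21 mm)
R at (235.88, -538.39):
  3: 1007.50 mm
  4: 548.97 mm
  5: 776.75 mm
  6: 245.35 mm
  → nearest: 6 (245.35 mm)
S at (-66.35, -189.51):
  3: 580.15 mm
  4: 231.47 mm
  5: 431.70 mm
  6: 507.33 mm
  → nearest: 4 (231.47 mm)

P→5; Q→4; R→6; S→4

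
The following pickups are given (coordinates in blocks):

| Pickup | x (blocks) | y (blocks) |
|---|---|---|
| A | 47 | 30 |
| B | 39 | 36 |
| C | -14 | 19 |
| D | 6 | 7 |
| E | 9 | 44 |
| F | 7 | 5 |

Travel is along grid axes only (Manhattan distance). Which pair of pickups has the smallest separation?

Pairwise distances:
A–B: 14 blocks
A–C: 72 blocks
A–D: 64 blocks
A–E: 52 blocks
A–F: 65 blocks
B–C: 70 blocks
B–D: 62 blocks
B–E: 38 blocks
B–F: 63 blocks
C–D: 32 blocks
C–E: 48 blocks
C–F: 35 blocks
D–E: 40 blocks
D–F: 3 blocks
E–F: 41 blocks
Closest pair: D–F at 3 blocks.

D and F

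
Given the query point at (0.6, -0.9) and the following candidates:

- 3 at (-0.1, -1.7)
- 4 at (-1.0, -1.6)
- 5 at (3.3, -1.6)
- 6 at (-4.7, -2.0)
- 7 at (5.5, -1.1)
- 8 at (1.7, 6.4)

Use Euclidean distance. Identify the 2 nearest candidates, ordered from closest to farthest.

Distances from (0.6, -0.9):
3: √((-0.7)² + (-0.8)²) = √(0.490 + 0.640) = 1.1
4: √((-1.6)² + (-0.7)²) = √(2.560 + 0.490) = 1.7
5: √((2.7)² + (-0.7)²) = √(7.290 + 0.490) = 2.8
6: √((-5.3)² + (-1.1)²) = √(28.090 + 1.210) = 5.4
7: √((4.9)² + (-0.2)²) = √(24.010 + 0.040) = 4.9
8: √((1.1)² + (7.3)²) = √(1.210 + 53.290) = 7.4
Sorted: 3 (1.1) < 4 (1.7) < 5 (2.8) < 7 (4.9) < …

3, 4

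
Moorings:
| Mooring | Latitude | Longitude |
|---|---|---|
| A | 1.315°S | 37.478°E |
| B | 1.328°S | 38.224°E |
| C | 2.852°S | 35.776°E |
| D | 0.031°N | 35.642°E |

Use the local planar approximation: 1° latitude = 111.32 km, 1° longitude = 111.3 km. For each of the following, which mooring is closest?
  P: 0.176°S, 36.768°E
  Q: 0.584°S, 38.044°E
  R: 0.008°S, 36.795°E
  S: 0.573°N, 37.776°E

P→D; Q→B; R→D; S→A

P at 0.176°S, 36.768°E:
  A: 149.403 km
  B: 206.656 km
  C: 317.695 km
  D: 127.425 km
  → nearest: D (127.425 km)
Q at 0.584°S, 38.044°E:
  A: 102.909 km
  B: 85.211 km
  C: 357.020 km
  D: 275.969 km
  → nearest: B (85.211 km)
R at 0.008°S, 36.795°E:
  A: 164.157 km
  B: 216.537 km
  C: 336.296 km
  D: 128.402 km
  → nearest: D (128.402 km)
S at 0.573°N, 37.776°E:
  A: 212.773 km
  B: 217.414 km
  C: 441.496 km
  D: 245.058 km
  → nearest: A (212.773 km)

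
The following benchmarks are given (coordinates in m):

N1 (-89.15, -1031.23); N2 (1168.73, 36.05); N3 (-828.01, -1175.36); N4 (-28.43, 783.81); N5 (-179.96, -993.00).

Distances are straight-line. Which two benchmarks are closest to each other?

Pairwise distances:
N1–N5: 98.53 m
N3–N5: 673.22 m
N1–N3: 752.79 m
N2–N4: 1411.50 m
N1–N2: 1649.65 m
N2–N5: 1696.44 m
N4–N5: 1783.26 m
N1–N4: 1816.06 m
N3–N4: 2116.05 m
N2–N3: 2335.48 m
Closest pair: N1–N5 at 98.53 m.

N1 and N5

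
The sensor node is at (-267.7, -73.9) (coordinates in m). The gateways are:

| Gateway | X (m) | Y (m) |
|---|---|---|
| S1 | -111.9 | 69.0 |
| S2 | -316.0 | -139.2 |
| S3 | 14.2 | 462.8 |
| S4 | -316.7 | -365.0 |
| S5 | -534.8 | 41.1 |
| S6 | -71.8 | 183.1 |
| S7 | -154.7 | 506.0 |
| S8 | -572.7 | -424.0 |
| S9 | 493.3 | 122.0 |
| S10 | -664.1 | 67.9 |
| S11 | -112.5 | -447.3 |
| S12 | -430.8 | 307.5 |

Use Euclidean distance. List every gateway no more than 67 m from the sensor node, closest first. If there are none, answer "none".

none

Distances from (-267.7, -73.9):
S1: √((155.8)² + (142.9)²) = √(24273.640 + 20420.410) = 211.4 m
S2: √((-48.3)² + (-65.3)²) = √(2332.890 + 4264.090) = 81.2 m
S3: √((281.9)² + (536.7)²) = √(79467.610 + 288046.890) = 606.2 m
S4: √((-49.0)² + (-291.1)²) = √(2401.000 + 84739.210) = 295.2 m
S5: √((-267.1)² + (115.0)²) = √(71342.410 + 13225.000) = 290.8 m
S6: √((195.9)² + (257.0)²) = √(38376.810 + 66049.000) = 323.1 m
S7: √((113.0)² + (579.9)²) = √(12769.000 + 336284.010) = 590.8 m
S8: √((-305.0)² + (-350.1)²) = √(93025.000 + 122570.010) = 464.3 m
S9: √((761.0)² + (195.9)²) = √(579121.000 + 38376.810) = 785.8 m
S10: √((-396.4)² + (141.8)²) = √(157132.960 + 20107.240) = 421.0 m
S11: √((155.2)² + (-373.4)²) = √(24087.040 + 139427.560) = 404.4 m
S12: √((-163.1)² + (381.4)²) = √(26601.610 + 145465.960) = 414.8 m
Threshold 67 m: none within range.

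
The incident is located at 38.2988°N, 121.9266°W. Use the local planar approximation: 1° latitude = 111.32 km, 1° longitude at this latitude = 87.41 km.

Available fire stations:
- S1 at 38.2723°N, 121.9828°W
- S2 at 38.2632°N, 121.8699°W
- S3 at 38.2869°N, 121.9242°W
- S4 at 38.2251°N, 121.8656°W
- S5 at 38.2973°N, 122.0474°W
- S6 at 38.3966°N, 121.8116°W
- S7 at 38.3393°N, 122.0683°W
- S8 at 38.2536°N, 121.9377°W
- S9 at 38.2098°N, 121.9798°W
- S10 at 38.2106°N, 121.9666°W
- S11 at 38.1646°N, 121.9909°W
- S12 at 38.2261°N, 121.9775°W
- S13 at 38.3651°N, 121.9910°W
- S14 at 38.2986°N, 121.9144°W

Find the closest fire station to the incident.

Distances from 38.2988°N, 121.9266°W:
S1: √((-0.0265·111.32)² + (-0.0562·87.41)²) = √(8.702382 + 24.132086) = 5.7301 km
S2: √((-0.0356·111.32)² + (0.0567·87.41)²) = √(15.705306 + 24.563393) = 6.3458 km
S3: √((-0.0119·111.32)² + (0.0024·87.41)²) = √(1.754851 + 0.044009) = 1.3412 km
S4: √((-0.0737·111.32)² + (0.0610·87.41)²) = √(67.310276 + 28.430331) = 9.7847 km
S5: √((-0.0015·111.32)² + (-0.1208·87.41)²) = √(0.027882 + 111.495184) = 10.5604 km
S6: √((0.0978·111.32)² + (0.1150·87.41)²) = √(118.528859 + 101.045720) = 14.8180 km
S7: √((0.0405·111.32)² + (-0.1417·87.41)²) = √(20.326212 + 153.412922) = 13.1810 km
S8: √((-0.0452·111.32)² + (-0.0111·87.41)²) = √(25.317643 + 0.941387) = 5.1244 km
S9: √((-0.0890·111.32)² + (-0.0532·87.41)²) = √(98.158160 + 21.624472) = 10.9445 km
S10: √((-0.0882·111.32)² + (-0.0400·87.41)²) = √(96.401450 + 12.224813) = 10.4224 km
S11: √((-0.1342·111.32)² + (-0.0643·87.41)²) = √(223.178023 + 31.589604) = 15.9614 km
S12: √((-0.0727·111.32)² + (-0.0509·87.41)²) = √(65.496066 + 19.795105) = 9.2353 km
S13: √((0.0663·111.32)² + (-0.0644·87.41)²) = √(54.472016 + 31.687938) = 9.2822 km
S14: √((-0.0002·111.32)² + (0.0122·87.41)²) = √(0.000496 + 1.137213) = 1.0666 km
Minimum: S14 at 1.0666 km.

S14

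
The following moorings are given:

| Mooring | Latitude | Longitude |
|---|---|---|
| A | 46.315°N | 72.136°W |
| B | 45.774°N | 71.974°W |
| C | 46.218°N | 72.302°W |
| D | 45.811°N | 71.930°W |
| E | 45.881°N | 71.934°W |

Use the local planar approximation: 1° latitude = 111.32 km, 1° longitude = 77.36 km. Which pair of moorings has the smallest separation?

Pairwise distances:
B–D: √((0.037·111.32)² + (0.044·77.36)²) = √(16.96484 + 11.58613) = 5.343 km
D–E: √((0.070·111.32)² + (-0.004·77.36)²) = √(60.72150 + 0.09575) = 7.799 km
B–E: √((0.107·111.32)² + (0.040·77.36)²) = √(141.87764 + 9.57531) = 12.307 km
A–C: √((-0.097·111.32)² + (-0.166·77.36)²) = √(116.59767 + 164.91080) = 16.778 km
C–E: √((-0.337·111.32)² + (0.368·77.36)²) = √(1407.36322 + 810.45435) = 47.094 km
A–E: √((-0.434·111.32)² + (0.202·77.36)²) = √(2334.13437 + 244.19438) = 50.777 km
C–D: √((-0.407·111.32)² + (0.372·77.36)²) = √(2052.74600 + 828.16868) = 53.674 km
B–C: √((0.444·111.32)² + (-0.328·77.36)²) = √(2442.93738 + 643.84394) = 55.559 km
A–D: √((-0.504·111.32)² + (0.206·77.36)²) = √(3147.80244 + 253.96120) = 58.325 km
A–B: √((-0.541·111.32)² + (0.162·77.36)²) = √(3626.94463 + 157.05904) = 61.514 km
Closest pair: B–D at 5.343 km.

B and D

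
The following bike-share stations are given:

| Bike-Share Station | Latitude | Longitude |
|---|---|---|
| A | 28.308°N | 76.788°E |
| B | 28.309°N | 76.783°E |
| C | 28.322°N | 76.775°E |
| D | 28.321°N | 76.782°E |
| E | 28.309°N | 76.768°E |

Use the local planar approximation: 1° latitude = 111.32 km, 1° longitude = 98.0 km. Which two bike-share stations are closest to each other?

Pairwise distances:
A–B: √((0.001·111.32)² + (-0.005·98.0)²) = √(0.01239 + 0.24010) = 0.502 km
C–D: √((-0.001·111.32)² + (0.007·98.0)²) = √(0.01239 + 0.47060) = 0.695 km
B–D: √((0.012·111.32)² + (-0.001·98.0)²) = √(1.78447 + 0.00960) = 1.339 km
B–E: √((0.000·111.32)² + (-0.015·98.0)²) = √(0.00000 + 2.16090) = 1.470 km
A–D: √((0.013·111.32)² + (-0.006·98.0)²) = √(2.09427 + 0.34574) = 1.562 km
C–E: √((-0.013·111.32)² + (-0.007·98.0)²) = √(2.09427 + 0.47060) = 1.602 km
B–C: √((0.013·111.32)² + (-0.008·98.0)²) = √(2.09427 + 0.61466) = 1.646 km
D–E: √((-0.012·111.32)² + (-0.014·98.0)²) = √(1.78447 + 1.88238) = 1.915 km
A–E: √((0.001·111.32)² + (-0.020·98.0)²) = √(0.01239 + 3.84160) = 1.963 km
A–C: √((0.014·111.32)² + (-0.013·98.0)²) = √(2.42886 + 1.62308) = 2.013 km
Closest pair: A–B at 0.502 km.

A and B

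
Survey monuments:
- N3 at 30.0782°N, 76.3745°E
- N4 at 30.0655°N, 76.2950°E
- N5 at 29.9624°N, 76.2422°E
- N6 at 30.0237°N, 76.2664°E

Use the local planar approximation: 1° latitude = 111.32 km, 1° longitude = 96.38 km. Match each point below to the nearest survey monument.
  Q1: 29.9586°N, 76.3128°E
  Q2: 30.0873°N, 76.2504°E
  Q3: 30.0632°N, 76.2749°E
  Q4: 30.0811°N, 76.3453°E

Q1 at 29.9586°N, 76.3128°E:
  N3: √((0.1196·111.32)² + (0.0617·96.38)²) = √(177.259188 + 35.362599) = 14.5816 km
  N4: √((0.1069·111.32)² + (-0.0178·96.38)²) = √(141.612570 + 2.943160) = 12.0231 km
  N5: √((0.0038·111.32)² + (-0.0706·96.38)²) = √(0.178943 + 46.300240) = 6.8176 km
  N6: √((0.0651·111.32)² + (-0.0464·96.38)²) = √(52.518023 + 19.999070) = 8.5157 km
  → nearest: N5 (6.8176 km)
Q2 at 30.0873°N, 76.2504°E:
  N3: √((-0.0091·111.32)² + (0.1241·96.38)²) = √(1.026193 + 143.059732) = 12.0036 km
  N4: √((-0.0218·111.32)² + (0.0446·96.38)²) = √(5.889242 + 18.477515) = 4.9363 km
  N5: √((-0.1249·111.32)² + (-0.0082·96.38)²) = √(193.317545 + 0.624599) = 13.9263 km
  N6: √((-0.0636·111.32)² + (0.0160·96.38)²) = √(50.125720 + 2.378011) = 7.2459 km
  → nearest: N4 (4.9363 km)
Q3 at 30.0632°N, 76.2749°E:
  N3: √((0.0150·111.32)² + (0.0996·96.38)²) = √(2.788232 + 92.149402) = 9.7436 km
  N4: √((0.0023·111.32)² + (0.0201·96.38)²) = √(0.065554 + 3.752891) = 1.9541 km
  N5: √((-0.1008·111.32)² + (-0.0327·96.38)²) = √(125.912098 + 9.932746) = 11.6552 km
  N6: √((-0.0395·111.32)² + (-0.0085·96.38)²) = √(19.334840 + 0.671138) = 4.4728 km
  → nearest: N4 (1.9541 km)
Q4 at 30.0811°N, 76.3453°E:
  N3: √((-0.0029·111.32)² + (0.0292·96.38)²) = √(0.104218 + 7.920262) = 2.8328 km
  N4: √((-0.0156·111.32)² + (-0.0503·96.38)²) = √(3.015752 + 23.502270) = 5.1496 km
  N5: √((-0.1187·111.32)² + (-0.1031·96.38)²) = √(174.601445 + 98.739557) = 16.5330 km
  N6: √((-0.0574·111.32)² + (-0.0789·96.38)²) = √(40.829135 + 57.826626) = 9.9326 km
  → nearest: N3 (2.8328 km)

Q1→N5; Q2→N4; Q3→N4; Q4→N3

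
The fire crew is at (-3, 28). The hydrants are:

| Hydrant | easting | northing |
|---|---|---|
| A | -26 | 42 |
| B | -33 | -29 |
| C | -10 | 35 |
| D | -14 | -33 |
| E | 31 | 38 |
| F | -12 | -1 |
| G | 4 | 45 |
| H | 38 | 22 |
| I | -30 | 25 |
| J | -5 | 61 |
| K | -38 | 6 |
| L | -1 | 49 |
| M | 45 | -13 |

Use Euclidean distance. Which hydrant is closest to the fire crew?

C

Distances from (-3, 28):
A: √((-23)² + (14)²) = √(529.000 + 196.000) = 26.9
B: √((-30)² + (-57)²) = √(900.000 + 3249.000) = 64.4
C: √((-7)² + (7)²) = √(49.000 + 49.000) = 9.9
D: √((-11)² + (-61)²) = √(121.000 + 3721.000) = 62.0
E: √((34)² + (10)²) = √(1156.000 + 100.000) = 35.4
F: √((-9)² + (-29)²) = √(81.000 + 841.000) = 30.4
G: √((7)² + (17)²) = √(49.000 + 289.000) = 18.4
H: √((41)² + (-6)²) = √(1681.000 + 36.000) = 41.4
I: √((-27)² + (-3)²) = √(729.000 + 9.000) = 27.2
J: √((-2)² + (33)²) = √(4.000 + 1089.000) = 33.1
K: √((-35)² + (-22)²) = √(1225.000 + 484.000) = 41.3
L: √((2)² + (21)²) = √(4.000 + 441.000) = 21.1
M: √((48)² + (-41)²) = √(2304.000 + 1681.000) = 63.1
Minimum: C at 9.9.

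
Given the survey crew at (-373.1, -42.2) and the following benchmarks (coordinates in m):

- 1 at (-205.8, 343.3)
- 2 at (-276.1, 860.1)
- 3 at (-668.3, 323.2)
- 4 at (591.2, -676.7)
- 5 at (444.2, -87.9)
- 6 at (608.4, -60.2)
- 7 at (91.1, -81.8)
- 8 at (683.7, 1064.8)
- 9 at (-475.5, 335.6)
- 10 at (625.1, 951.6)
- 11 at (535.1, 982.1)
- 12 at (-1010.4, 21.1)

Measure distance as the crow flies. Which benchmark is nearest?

9

Distances from (-373.1, -42.2):
1: 420.2 m
2: 907.5 m
3: 469.7 m
4: 1154.3 m
5: 818.6 m
6: 981.7 m
7: 465.9 m
8: 1530.4 m
9: 391.4 m
10: 1408.6 m
11: 1368.9 m
12: 640.4 m
Minimum: 9 at 391.4 m.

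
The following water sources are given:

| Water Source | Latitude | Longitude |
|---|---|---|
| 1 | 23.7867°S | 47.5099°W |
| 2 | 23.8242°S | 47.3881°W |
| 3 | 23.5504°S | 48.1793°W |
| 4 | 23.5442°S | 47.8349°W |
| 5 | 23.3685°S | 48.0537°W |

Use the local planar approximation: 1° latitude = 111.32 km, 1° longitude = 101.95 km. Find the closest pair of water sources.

1 and 2

Pairwise distances:
1–2: 13.1004 km
1–3: 73.1394 km
1–4: 42.7385 km
1–5: 72.3942 km
2–3: 86.2293 km
2–4: 55.1948 km
2–5: 84.7236 km
3–4: 35.1184 km
3–5: 23.9581 km
4–5: 29.6671 km
Closest pair: 1–2 at 13.1004 km.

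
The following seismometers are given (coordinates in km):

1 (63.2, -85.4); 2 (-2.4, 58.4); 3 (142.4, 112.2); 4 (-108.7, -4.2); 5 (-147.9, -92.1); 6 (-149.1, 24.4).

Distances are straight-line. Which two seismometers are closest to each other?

Pairwise distances:
1–2: 158.1 km
1–3: 212.9 km
1–4: 190.1 km
1–5: 211.2 km
1–6: 239.0 km
2–3: 154.5 km
2–4: 123.4 km
2–5: 209.3 km
2–6: 150.6 km
3–4: 276.8 km
3–5: 355.0 km
3–6: 304.4 km
4–5: 96.2 km
4–6: 49.5 km
5–6: 116.5 km
Closest pair: 4–6 at 49.5 km.

4 and 6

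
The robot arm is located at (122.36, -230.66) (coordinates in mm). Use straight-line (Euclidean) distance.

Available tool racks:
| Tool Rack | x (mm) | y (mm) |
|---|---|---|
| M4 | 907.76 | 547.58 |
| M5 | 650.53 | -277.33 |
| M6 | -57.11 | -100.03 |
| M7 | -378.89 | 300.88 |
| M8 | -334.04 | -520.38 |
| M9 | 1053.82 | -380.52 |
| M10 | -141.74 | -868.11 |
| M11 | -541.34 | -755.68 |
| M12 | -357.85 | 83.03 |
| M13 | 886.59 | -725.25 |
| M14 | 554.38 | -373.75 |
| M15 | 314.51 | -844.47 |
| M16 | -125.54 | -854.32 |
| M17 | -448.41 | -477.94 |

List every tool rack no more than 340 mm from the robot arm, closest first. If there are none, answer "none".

M6

Distances from (122.36, -230.66):
M4: √((785.40)² + (778.24)²) = √(616853.1600 + 605657.4976) = 1105.67 mm
M5: √((528.17)² + (-46.67)²) = √(278963.5489 + 2178.0889) = 530.23 mm
M6: √((-179.47)² + (130.63)²) = √(32209.4809 + 17064.1969) = 221.98 mm
M7: √((-501.25)² + (531.54)²) = √(251251.5625 + 282534.7716) = 730.61 mm
M8: √((-456.40)² + (-289.72)²) = √(208300.9600 + 83937.6784) = 540.59 mm
M9: √((931.46)² + (-149.86)²) = √(867617.7316 + 22458.0196) = 943.44 mm
M10: √((-264.10)² + (-637.45)²) = √(69748.8100 + 406342.5025) = 689.99 mm
M11: √((-663.70)² + (-525.02)²) = √(440497.6900 + 275646.0004) = 846.25 mm
M12: √((-480.21)² + (313.69)²) = √(230601.6441 + 98401.4161) = 573.59 mm
M13: √((764.23)² + (-494.59)²) = √(584047.4929 + 244619.2681) = 910.31 mm
M14: √((432.02)² + (-143.09)²) = √(186641.2804 + 20474.7481) = 455.10 mm
M15: √((192.15)² + (-613.81)²) = √(36921.6225 + 376762.7161) = 643.18 mm
M16: √((-247.90)² + (-623.66)²) = √(61454.4100 + 388951.7956) = 671.12 mm
M17: √((-570.77)² + (-247.28)²) = √(325778.3929 + 61147.3984) = 622.03 mm
Threshold 340 mm: M6 (221.98 mm) is within range.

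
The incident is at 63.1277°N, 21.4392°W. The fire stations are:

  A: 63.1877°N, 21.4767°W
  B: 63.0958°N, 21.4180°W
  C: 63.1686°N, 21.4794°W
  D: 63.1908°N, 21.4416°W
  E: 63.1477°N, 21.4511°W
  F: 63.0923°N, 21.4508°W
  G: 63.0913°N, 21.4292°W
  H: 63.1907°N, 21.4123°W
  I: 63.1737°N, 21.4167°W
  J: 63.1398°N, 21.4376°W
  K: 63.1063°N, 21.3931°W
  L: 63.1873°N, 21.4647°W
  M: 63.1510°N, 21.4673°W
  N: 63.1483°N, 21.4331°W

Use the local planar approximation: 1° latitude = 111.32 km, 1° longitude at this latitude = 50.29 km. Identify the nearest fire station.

Distances from 63.1277°N, 21.4392°W:
A: 6.9403 km
B: 3.7077 km
C: 4.9816 km
D: 7.0253 km
E: 2.3054 km
F: 3.9837 km
G: 4.0831 km
H: 7.1424 km
I: 5.2442 km
J: 1.3494 km
K: 3.3241 km
L: 6.7575 km
M: 2.9537 km
N: 2.3136 km
Minimum: J at 1.3494 km.

J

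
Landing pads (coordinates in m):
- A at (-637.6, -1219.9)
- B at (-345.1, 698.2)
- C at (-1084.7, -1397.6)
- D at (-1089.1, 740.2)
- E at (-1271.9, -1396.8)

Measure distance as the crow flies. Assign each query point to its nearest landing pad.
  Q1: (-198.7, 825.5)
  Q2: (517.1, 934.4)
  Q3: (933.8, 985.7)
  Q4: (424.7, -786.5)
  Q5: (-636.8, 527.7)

Q1 at (-198.7, 825.5):
  A: √((-438.9)² + (-2045.4)²) = √(192633.210 + 4183661.160) = 2092.0 m
  B: √((-146.4)² + (-127.3)²) = √(21432.960 + 16205.290) = 194.0 m
  C: √((-886.0)² + (-2223.1)²) = √(784996.000 + 4942173.610) = 2393.2 m
  D: √((-890.4)² + (-85.3)²) = √(792812.160 + 7276.090) = 894.5 m
  E: √((-1073.2)² + (-2222.3)²) = √(1151758.240 + 4938617.290) = 2467.9 m
  → nearest: B (194.0 m)
Q2 at (517.1, 934.4):
  A: √((-1154.7)² + (-2154.3)²) = √(1333332.090 + 4641008.490) = 2444.2 m
  B: √((-862.2)² + (-236.2)²) = √(743388.840 + 55790.440) = 894.0 m
  C: √((-1601.8)² + (-2332.0)²) = √(2565763.240 + 5438224.000) = 2829.1 m
  D: √((-1606.2)² + (-194.2)²) = √(2579878.440 + 37713.640) = 1617.9 m
  E: √((-1789.0)² + (-2331.2)²) = √(3200521.000 + 5434493.440) = 2938.5 m
  → nearest: B (894.0 m)
Q3 at (933.8, 985.7):
  A: √((-1571.4)² + (-2205.6)²) = √(2469297.960 + 4864671.360) = 2708.1 m
  B: √((-1278.9)² + (-287.5)²) = √(1635585.210 + 82656.250) = 1310.8 m
  C: √((-2018.5)² + (-2383.3)²) = √(4074342.250 + 5680118.890) = 3123.2 m
  D: √((-2022.9)² + (-245.5)²) = √(4092124.410 + 60270.250) = 2037.7 m
  E: √((-2205.7)² + (-2382.5)²) = √(4865112.490 + 5676306.250) = 3246.8 m
  → nearest: B (1310.8 m)
Q4 at (424.7, -786.5):
  A: √((-1062.3)² + (-433.4)²) = √(1128481.290 + 187835.560) = 1147.3 m
  B: √((-769.8)² + (1484.7)²) = √(592592.040 + 2204334.090) = 1672.4 m
  C: √((-1509.4)² + (-611.1)²) = √(2278288.360 + 373443.210) = 1628.4 m
  D: √((-1513.8)² + (1526.7)²) = √(2291590.440 + 2330812.890) = 2150.0 m
  E: √((-1696.6)² + (-610.3)²) = √(2878451.560 + 372466.090) = 1803.0 m
  → nearest: A (1147.3 m)
Q5 at (-636.8, 527.7):
  A: √((-0.8)² + (-1747.6)²) = √(0.640 + 3054105.760) = 1747.6 m
  B: √((291.7)² + (170.5)²) = √(85088.890 + 29070.250) = 337.9 m
  C: √((-447.9)² + (-1925.3)²) = √(200614.410 + 3706780.090) = 1976.7 m
  D: √((-452.3)² + (212.5)²) = √(204575.290 + 45156.250) = 499.7 m
  E: √((-635.1)² + (-1924.5)²) = √(403352.010 + 3703700.250) = 2026.6 m
  → nearest: B (337.9 m)

Q1→B; Q2→B; Q3→B; Q4→A; Q5→B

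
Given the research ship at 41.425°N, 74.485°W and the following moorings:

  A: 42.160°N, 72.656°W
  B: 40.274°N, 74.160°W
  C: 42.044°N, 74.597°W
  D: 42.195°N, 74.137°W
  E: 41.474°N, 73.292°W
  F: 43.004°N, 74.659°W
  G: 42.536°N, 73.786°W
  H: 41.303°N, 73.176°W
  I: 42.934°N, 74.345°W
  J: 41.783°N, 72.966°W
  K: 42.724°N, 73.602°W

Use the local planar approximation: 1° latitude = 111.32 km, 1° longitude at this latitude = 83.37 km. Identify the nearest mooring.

C

Distances from 41.425°N, 74.485°W:
A: √((0.735·111.32)² + (1.829·83.37)²) = √(6694.54513 + 23251.28791) = 173.049 km
B: √((-1.151·111.32)² + (0.325·83.37)²) = √(16417.12264 + 734.15257) = 130.963 km
C: √((0.619·111.32)² + (-0.112·83.37)²) = √(4748.18567 + 87.18779) = 69.537 km
D: √((0.770·111.32)² + (0.348·83.37)²) = √(7347.30123 + 841.74024) = 90.493 km
E: √((0.049·111.32)² + (1.193·83.37)²) = √(29.75353 + 9892.37316) = 99.610 km
F: √((1.579·111.32)² + (-0.174·83.37)²) = √(30896.59751 + 210.43506) = 176.372 km
G: √((1.111·111.32)² + (0.699·83.37)²) = √(15295.88160 + 3396.04905) = 136.718 km
H: √((-0.122·111.32)² + (1.309·83.37)²) = √(184.44465 + 11909.64719) = 109.973 km
I: √((1.509·111.32)² + (0.140·83.37)²) = √(28217.91201 + 136.23092) = 168.387 km
J: √((0.358·111.32)² + (1.519·83.37)²) = √(1588.22654 + 16037.44392) = 132.762 km
K: √((1.299·111.32)² + (0.883·83.37)²) = √(20910.51348 + 5419.27276) = 162.265 km
Minimum: C at 69.537 km.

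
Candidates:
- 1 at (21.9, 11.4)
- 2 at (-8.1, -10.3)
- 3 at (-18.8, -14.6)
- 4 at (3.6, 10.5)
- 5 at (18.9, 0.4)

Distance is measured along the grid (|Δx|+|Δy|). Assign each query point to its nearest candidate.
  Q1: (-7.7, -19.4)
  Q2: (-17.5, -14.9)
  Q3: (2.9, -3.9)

Q1→2; Q2→3; Q3→4

Q1 at (-7.7, -19.4):
  1: 60.4
  2: 9.5
  3: 15.9
  4: 41.2
  5: 46.4
  → nearest: 2 (9.5)
Q2 at (-17.5, -14.9):
  1: 65.7
  2: 14.0
  3: 1.6
  4: 46.5
  5: 51.7
  → nearest: 3 (1.6)
Q3 at (2.9, -3.9):
  1: 34.3
  2: 17.4
  3: 32.4
  4: 15.1
  5: 20.3
  → nearest: 4 (15.1)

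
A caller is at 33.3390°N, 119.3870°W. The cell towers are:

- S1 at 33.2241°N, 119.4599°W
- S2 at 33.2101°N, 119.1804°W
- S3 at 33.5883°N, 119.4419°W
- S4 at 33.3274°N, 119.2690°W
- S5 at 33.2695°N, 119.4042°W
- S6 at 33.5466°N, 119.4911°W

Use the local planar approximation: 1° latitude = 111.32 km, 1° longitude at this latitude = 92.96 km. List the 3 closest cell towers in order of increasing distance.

S5, S4, S1

Distances from 33.3390°N, 119.3870°W:
S1: √((-0.1149·111.32)² + (-0.0729·92.96)²) = √(163.601188 + 45.924801) = 14.4750 km
S2: √((-0.1289·111.32)² + (0.2066·92.96)²) = √(205.898048 + 368.852613) = 23.9740 km
S3: √((0.2493·111.32)² + (-0.0549·92.96)²) = √(770.177722 + 26.045753) = 28.2174 km
S4: √((-0.0116·111.32)² + (0.1180·92.96)²) = √(1.667487 + 120.325104) = 11.0450 km
S5: √((-0.0695·111.32)² + (-0.0172·92.96)²) = √(59.857146 + 2.556520) = 7.9002 km
S6: √((0.2076·111.32)² + (-0.1041·92.96)²) = √(534.073579 + 93.646961) = 25.0544 km
Sorted: S5 (7.9002 km) < S4 (11.0450 km) < S1 (14.4750 km) < S2 (23.9740 km) < S6 (25.0544 km) < …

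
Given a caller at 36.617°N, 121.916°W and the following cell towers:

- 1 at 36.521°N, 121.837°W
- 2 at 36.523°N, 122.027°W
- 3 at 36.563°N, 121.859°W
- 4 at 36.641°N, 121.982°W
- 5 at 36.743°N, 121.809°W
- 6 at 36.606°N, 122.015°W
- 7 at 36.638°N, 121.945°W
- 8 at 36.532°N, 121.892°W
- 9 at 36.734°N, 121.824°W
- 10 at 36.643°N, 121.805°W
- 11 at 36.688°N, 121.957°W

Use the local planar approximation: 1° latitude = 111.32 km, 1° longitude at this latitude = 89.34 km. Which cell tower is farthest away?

Distances from 36.617°N, 121.916°W:
1: √((-0.096·111.32)² + (0.079·89.34)²) = √(114.20598 + 49.81339) = 12.807 km
2: √((-0.094·111.32)² + (-0.111·89.34)²) = √(109.49697 + 98.34173) = 14.417 km
3: √((-0.054·111.32)² + (0.057·89.34)²) = √(36.13549 + 25.93233) = 7.878 km
4: √((0.024·111.32)² + (-0.066·89.34)²) = √(7.13787 + 34.76800) = 6.473 km
5: √((0.126·111.32)² + (0.107·89.34)²) = √(196.73765 + 91.38175) = 16.974 km
6: √((-0.011·111.32)² + (-0.099·89.34)²) = √(1.49945 + 78.22801) = 8.929 km
7: √((0.021·111.32)² + (-0.029·89.34)²) = √(5.46493 + 6.71256) = 3.490 km
8: √((-0.085·111.32)² + (0.024·89.34)²) = √(89.53323 + 4.59742) = 9.702 km
9: √((0.117·111.32)² + (0.092·89.34)²) = √(169.63604 + 67.55656) = 15.401 km
10: √((0.026·111.32)² + (0.111·89.34)²) = √(8.37709 + 98.34173) = 10.330 km
11: √((0.071·111.32)² + (-0.041·89.34)²) = √(62.46879 + 13.41713) = 8.711 km
Maximum: 5 at 16.974 km.

5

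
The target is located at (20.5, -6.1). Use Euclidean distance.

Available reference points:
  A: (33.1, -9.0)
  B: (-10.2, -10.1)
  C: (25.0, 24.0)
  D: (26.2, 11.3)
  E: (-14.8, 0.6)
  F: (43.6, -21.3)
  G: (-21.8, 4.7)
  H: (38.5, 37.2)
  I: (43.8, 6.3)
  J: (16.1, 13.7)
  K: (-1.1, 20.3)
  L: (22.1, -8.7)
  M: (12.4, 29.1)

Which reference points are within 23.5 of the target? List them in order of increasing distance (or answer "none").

Distances from (20.5, -6.1):
A: 12.9
B: 31.0
C: 30.4
D: 18.3
E: 35.9
F: 27.7
G: 43.7
H: 46.9
I: 26.4
J: 20.3
K: 34.1
L: 3.1
M: 36.1
Threshold 23.5: L (3.1), A (12.9), D (18.3), J (20.3) are within range.

L, A, D, J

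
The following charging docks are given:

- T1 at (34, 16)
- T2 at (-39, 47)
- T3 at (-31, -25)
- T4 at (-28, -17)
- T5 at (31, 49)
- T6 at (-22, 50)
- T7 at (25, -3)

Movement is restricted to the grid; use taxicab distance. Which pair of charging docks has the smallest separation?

Pairwise distances:
T1–T2: 104
T1–T3: 106
T1–T4: 95
T1–T5: 36
T1–T6: 90
T1–T7: 28
T2–T3: 80
T2–T4: 75
T2–T5: 72
T2–T6: 20
T2–T7: 114
T3–T4: 11
T3–T5: 136
T3–T6: 84
T3–T7: 78
T4–T5: 125
T4–T6: 73
T4–T7: 67
T5–T6: 54
T5–T7: 58
T6–T7: 100
Closest pair: T3–T4 at 11.

T3 and T4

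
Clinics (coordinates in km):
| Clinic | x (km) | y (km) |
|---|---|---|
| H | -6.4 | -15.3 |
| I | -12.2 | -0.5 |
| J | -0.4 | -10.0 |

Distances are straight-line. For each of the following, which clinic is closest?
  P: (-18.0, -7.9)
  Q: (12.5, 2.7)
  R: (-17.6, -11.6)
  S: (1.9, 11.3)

P→I; Q→J; R→H; S→I

P at (-18.0, -7.9):
  H: √((11.6)² + (-7.4)²) = √(134.560 + 54.760) = 13.8 km
  I: √((5.8)² + (7.4)²) = √(33.640 + 54.760) = 9.4 km
  J: √((17.6)² + (-2.1)²) = √(309.760 + 4.410) = 17.7 km
  → nearest: I (9.4 km)
Q at (12.5, 2.7):
  H: √((-18.9)² + (-18.0)²) = √(357.210 + 324.000) = 26.1 km
  I: √((-24.7)² + (-3.2)²) = √(610.090 + 10.240) = 24.9 km
  J: √((-12.9)² + (-12.7)²) = √(166.410 + 161.290) = 18.1 km
  → nearest: J (18.1 km)
R at (-17.6, -11.6):
  H: √((11.2)² + (-3.7)²) = √(125.440 + 13.690) = 11.8 km
  I: √((5.4)² + (11.1)²) = √(29.160 + 123.210) = 12.3 km
  J: √((17.2)² + (1.6)²) = √(295.840 + 2.560) = 17.3 km
  → nearest: H (11.8 km)
S at (1.9, 11.3):
  H: √((-8.3)² + (-26.6)²) = √(68.890 + 707.560) = 27.9 km
  I: √((-14.1)² + (-11.8)²) = √(198.810 + 139.240) = 18.4 km
  J: √((-2.3)² + (-21.3)²) = √(5.290 + 453.690) = 21.4 km
  → nearest: I (18.4 km)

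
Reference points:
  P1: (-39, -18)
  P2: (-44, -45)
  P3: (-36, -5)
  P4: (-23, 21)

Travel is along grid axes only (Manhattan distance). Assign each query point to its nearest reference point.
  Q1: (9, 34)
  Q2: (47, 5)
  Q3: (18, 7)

Q1 at (9, 34):
  P1: |-48| + |-52| = 48 + 52 = 100
  P2: |-53| + |-79| = 53 + 79 = 132
  P3: |-45| + |-39| = 45 + 39 = 84
  P4: |-32| + |-13| = 32 + 13 = 45
  → nearest: P4 (45)
Q2 at (47, 5):
  P1: |-86| + |-23| = 86 + 23 = 109
  P2: |-91| + |-50| = 91 + 50 = 141
  P3: |-83| + |-10| = 83 + 10 = 93
  P4: |-70| + |16| = 70 + 16 = 86
  → nearest: P4 (86)
Q3 at (18, 7):
  P1: |-57| + |-25| = 57 + 25 = 82
  P2: |-62| + |-52| = 62 + 52 = 114
  P3: |-54| + |-12| = 54 + 12 = 66
  P4: |-41| + |14| = 41 + 14 = 55
  → nearest: P4 (55)

Q1→P4; Q2→P4; Q3→P4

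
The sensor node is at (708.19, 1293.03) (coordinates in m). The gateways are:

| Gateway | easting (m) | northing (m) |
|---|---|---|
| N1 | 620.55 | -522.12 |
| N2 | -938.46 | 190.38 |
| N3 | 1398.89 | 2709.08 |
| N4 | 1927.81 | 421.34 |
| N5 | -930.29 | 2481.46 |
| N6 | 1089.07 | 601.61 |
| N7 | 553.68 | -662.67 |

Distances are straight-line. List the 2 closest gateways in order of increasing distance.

N6, N4

Distances from (708.19, 1293.03):
N1: 1817.26 m
N2: 1981.74 m
N3: 1575.52 m
N4: 1499.11 m
N5: 2024.10 m
N6: 789.39 m
N7: 1961.79 m
Sorted: N6 (789.39 m) < N4 (1499.11 m) < N3 (1575.52 m) < N1 (1817.26 m) < …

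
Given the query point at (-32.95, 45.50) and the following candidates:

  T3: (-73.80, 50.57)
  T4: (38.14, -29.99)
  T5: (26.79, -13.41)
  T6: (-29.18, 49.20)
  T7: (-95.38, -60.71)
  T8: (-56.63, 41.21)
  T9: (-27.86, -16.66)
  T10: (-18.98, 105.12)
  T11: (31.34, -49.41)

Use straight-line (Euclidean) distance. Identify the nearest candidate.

T6

Distances from (-32.95, 45.50):
T3: 41.16
T4: 103.69
T5: 83.90
T6: 5.28
T7: 123.20
T8: 24.07
T9: 62.37
T10: 61.23
T11: 114.63
Minimum: T6 at 5.28.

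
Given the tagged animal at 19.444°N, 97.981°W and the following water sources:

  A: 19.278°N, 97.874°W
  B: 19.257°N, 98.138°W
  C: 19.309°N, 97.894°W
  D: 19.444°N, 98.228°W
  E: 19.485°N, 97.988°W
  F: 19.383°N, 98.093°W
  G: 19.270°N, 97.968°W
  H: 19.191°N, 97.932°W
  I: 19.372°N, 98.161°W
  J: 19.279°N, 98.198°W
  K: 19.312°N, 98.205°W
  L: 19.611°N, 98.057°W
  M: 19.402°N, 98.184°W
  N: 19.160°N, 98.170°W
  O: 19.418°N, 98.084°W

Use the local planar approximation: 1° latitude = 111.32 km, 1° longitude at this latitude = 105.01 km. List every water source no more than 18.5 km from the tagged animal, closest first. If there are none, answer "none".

Distances from 19.444°N, 97.981°W:
A: √((-0.166·111.32)² + (0.107·105.01)²) = √(341.47788 + 126.24927) = 21.627 km
B: √((-0.187·111.32)² + (-0.157·105.01)²) = √(433.34083 + 271.80699) = 26.555 km
C: √((-0.135·111.32)² + (0.087·105.01)²) = √(225.84680 + 83.46412) = 17.587 km
D: √((0.000·111.32)² + (-0.247·105.01)²) = √(0.00000 + 672.75235) = 25.937 km
E: √((0.041·111.32)² + (-0.007·105.01)²) = √(20.83119 + 0.54033) = 4.623 km
F: √((-0.061·111.32)² + (-0.112·105.01)²) = √(46.11116 + 138.32394) = 13.581 km
G: √((-0.174·111.32)² + (0.013·105.01)²) = √(375.18450 + 1.86358) = 19.418 km
H: √((-0.253·111.32)² + (0.049·105.01)²) = √(793.20864 + 26.47607) = 28.630 km
I: √((-0.072·111.32)² + (-0.180·105.01)²) = √(64.24087 + 357.27804) = 20.531 km
J: √((-0.165·111.32)² + (-0.217·105.01)²) = √(337.37608 + 519.25512) = 29.268 km
K: √((-0.132·111.32)² + (-0.224·105.01)²) = √(215.92069 + 553.29577) = 27.735 km
L: √((0.167·111.32)² + (-0.076·105.01)²) = √(345.60446 + 63.69253) = 20.231 km
M: √((-0.042·111.32)² + (-0.203·105.01)²) = √(21.85974 + 454.41577) = 21.824 km
N: √((-0.284·111.32)² + (-0.189·105.01)²) = √(999.50064 + 393.89904) = 37.328 km
O: √((-0.026·111.32)² + (-0.103·105.01)²) = √(8.37709 + 116.98650) = 11.197 km
Threshold 18.5 km: E (4.623 km), O (11.197 km), F (13.581 km), C (17.587 km) are within range.

E, O, F, C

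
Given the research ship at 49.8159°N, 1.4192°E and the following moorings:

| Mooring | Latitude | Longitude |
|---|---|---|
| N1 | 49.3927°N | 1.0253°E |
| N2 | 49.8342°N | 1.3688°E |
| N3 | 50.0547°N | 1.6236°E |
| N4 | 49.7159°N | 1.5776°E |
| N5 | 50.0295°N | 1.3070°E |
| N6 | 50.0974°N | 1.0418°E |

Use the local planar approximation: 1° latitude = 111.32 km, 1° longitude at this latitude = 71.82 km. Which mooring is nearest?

Distances from 49.8159°N, 1.4192°E:
N1: 54.9521 km
N2: 4.1536 km
N3: 30.3673 km
N4: 15.9167 km
N5: 25.1063 km
N6: 41.4325 km
Minimum: N2 at 4.1536 km.

N2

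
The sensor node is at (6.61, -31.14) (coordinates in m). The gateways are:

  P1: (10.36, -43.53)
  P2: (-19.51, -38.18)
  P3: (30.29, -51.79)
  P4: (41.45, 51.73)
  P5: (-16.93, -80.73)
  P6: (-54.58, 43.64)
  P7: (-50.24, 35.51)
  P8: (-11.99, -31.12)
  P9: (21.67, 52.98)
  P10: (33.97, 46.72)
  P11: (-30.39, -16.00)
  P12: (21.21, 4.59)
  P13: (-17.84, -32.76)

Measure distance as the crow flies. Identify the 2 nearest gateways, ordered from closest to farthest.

Distances from (6.61, -31.14):
P1: √((3.75)² + (-12.39)²) = √(14.0625 + 153.5121) = 12.95 m
P2: √((-26.12)² + (-7.04)²) = √(682.2544 + 49.5616) = 27.05 m
P3: √((23.68)² + (-20.65)²) = √(560.7424 + 426.4225) = 31.42 m
P4: √((34.84)² + (82.87)²) = √(1213.8256 + 6867.4369) = 89.90 m
P5: √((-23.54)² + (-49.59)²) = √(554.1316 + 2459.1681) = 54.89 m
P6: √((-61.19)² + (74.78)²) = √(3744.2161 + 5592.0484) = 96.62 m
P7: √((-56.85)² + (66.65)²) = √(3231.9225 + 4442.2225) = 87.60 m
P8: √((-18.60)² + (0.02)²) = √(345.9600 + 0.0004) = 18.60 m
P9: √((15.06)² + (84.12)²) = √(226.8036 + 7076.1744) = 85.46 m
P10: √((27.36)² + (77.86)²) = √(748.5696 + 6062.1796) = 82.53 m
P11: √((-37.00)² + (15.14)²) = √(1369.0000 + 229.2196) = 39.98 m
P12: √((14.60)² + (35.73)²) = √(213.1600 + 1276.6329) = 38.60 m
P13: √((-24.45)² + (-1.62)²) = √(597.8025 + 2.6244) = 24.50 m
Sorted: P1 (12.95 m) < P8 (18.60 m) < P13 (24.50 m) < P2 (27.05 m) < …

P1, P8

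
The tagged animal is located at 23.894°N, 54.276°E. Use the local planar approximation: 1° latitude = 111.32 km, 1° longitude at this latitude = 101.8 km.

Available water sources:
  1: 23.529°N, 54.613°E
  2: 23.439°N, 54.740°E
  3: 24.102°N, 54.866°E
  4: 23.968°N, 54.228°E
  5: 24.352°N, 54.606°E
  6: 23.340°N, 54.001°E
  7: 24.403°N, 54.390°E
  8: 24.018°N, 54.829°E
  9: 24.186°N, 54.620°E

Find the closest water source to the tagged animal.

4

Distances from 23.894°N, 54.276°E:
1: √((-0.365·111.32)² + (0.337·101.8)²) = √(1650.94317 + 1176.94280) = 53.178 km
2: √((-0.455·111.32)² + (0.464·101.8)²) = √(2565.48328 + 2231.16412) = 69.258 km
3: √((0.208·111.32)² + (0.590·101.8)²) = √(536.13365 + 3607.44384) = 64.371 km
4: √((0.074·111.32)² + (-0.048·101.8)²) = √(67.85937 + 23.87690) = 9.578 km
5: √((0.458·111.32)² + (0.330·101.8)²) = √(2599.42536 + 1128.55684) = 61.057 km
6: √((-0.554·111.32)² + (-0.275·101.8)²) = √(3803.34678 + 783.72003) = 67.728 km
7: √((0.509·111.32)² + (0.114·101.8)²) = √(3210.56865 + 134.68067) = 57.838 km
8: √((0.124·111.32)² + (0.553·101.8)²) = √(190.54158 + 3169.17206) = 57.963 km
9: √((0.292·111.32)² + (0.344·101.8)²) = √(1056.60363 + 1226.34437) = 47.780 km
Minimum: 4 at 9.578 km.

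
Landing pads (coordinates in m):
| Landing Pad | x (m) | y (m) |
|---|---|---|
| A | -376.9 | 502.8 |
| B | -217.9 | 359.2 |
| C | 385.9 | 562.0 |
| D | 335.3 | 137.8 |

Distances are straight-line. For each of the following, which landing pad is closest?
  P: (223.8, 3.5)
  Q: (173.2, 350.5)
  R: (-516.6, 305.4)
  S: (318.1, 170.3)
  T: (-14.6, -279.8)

P→D; Q→D; R→A; S→D; T→D

P at (223.8, 3.5):
  A: √((-600.7)² + (499.3)²) = √(360840.490 + 249300.490) = 781.1 m
  B: √((-441.7)² + (355.7)²) = √(195098.890 + 126522.490) = 567.1 m
  C: √((162.1)² + (558.5)²) = √(26276.410 + 311922.250) = 581.5 m
  D: √((111.5)² + (134.3)²) = √(12432.250 + 18036.490) = 174.6 m
  → nearest: D (174.6 m)
Q at (173.2, 350.5):
  A: √((-550.1)² + (152.3)²) = √(302610.010 + 23195.290) = 570.8 m
  B: √((-391.1)² + (8.7)²) = √(152959.210 + 75.690) = 391.2 m
  C: √((212.7)² + (211.5)²) = √(45241.290 + 44732.250) = 300.0 m
  D: √((162.1)² + (-212.7)²) = √(26276.410 + 45241.290) = 267.4 m
  → nearest: D (267.4 m)
R at (-516.6, 305.4):
  A: √((139.7)² + (197.4)²) = √(19516.090 + 38966.760) = 241.8 m
  B: √((298.7)² + (53.8)²) = √(89221.690 + 2894.440) = 303.5 m
  C: √((902.5)² + (256.6)²) = √(814506.250 + 65843.560) = 938.3 m
  D: √((851.9)² + (-167.6)²) = √(725733.610 + 28089.760) = 868.2 m
  → nearest: A (241.8 m)
S at (318.1, 170.3):
  A: √((-695.0)² + (332.5)²) = √(483025.000 + 110556.250) = 770.4 m
  B: √((-536.0)² + (188.9)²) = √(287296.000 + 35683.210) = 568.3 m
  C: √((67.8)² + (391.7)²) = √(4596.840 + 153428.890) = 397.5 m
  D: √((17.2)² + (-32.5)²) = √(295.840 + 1056.250) = 36.8 m
  → nearest: D (36.8 m)
T at (-14.6, -279.8):
  A: √((-362.3)² + (782.6)²) = √(131261.290 + 612462.760) = 862.4 m
  B: √((-203.3)² + (639.0)²) = √(41330.890 + 408321.000) = 670.6 m
  C: √((400.5)² + (841.8)²) = √(160400.250 + 708627.240) = 932.2 m
  D: √((349.9)² + (417.6)²) = √(122430.010 + 174389.760) = 544.8 m
  → nearest: D (544.8 m)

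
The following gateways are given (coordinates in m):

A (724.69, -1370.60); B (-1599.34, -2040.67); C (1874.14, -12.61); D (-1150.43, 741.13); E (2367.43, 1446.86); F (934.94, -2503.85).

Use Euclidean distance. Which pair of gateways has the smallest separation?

A and F

Pairwise distances:
A–B: 2418.70 m
A–C: 1779.15 m
A–D: 2824.09 m
A–E: 3261.39 m
A–F: 1152.59 m
B–C: 4022.20 m
B–D: 2817.79 m
B–E: 5281.87 m
B–F: 2576.26 m
C–D: 3117.07 m
C–E: 1540.58 m
C–F: 2662.40 m
D–E: 3587.95 m
D–F: 3857.29 m
E–F: 4202.40 m
Closest pair: A–F at 1152.59 m.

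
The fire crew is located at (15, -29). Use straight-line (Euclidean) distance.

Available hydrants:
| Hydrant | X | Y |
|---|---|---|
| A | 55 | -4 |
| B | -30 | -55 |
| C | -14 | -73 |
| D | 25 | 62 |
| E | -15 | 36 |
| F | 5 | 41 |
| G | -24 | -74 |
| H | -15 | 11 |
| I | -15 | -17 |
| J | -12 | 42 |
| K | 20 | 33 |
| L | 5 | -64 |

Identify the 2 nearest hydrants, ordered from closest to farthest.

Distances from (15, -29):
A: √((40)² + (25)²) = √(1600.000 + 625.000) = 47.2
B: √((-45)² + (-26)²) = √(2025.000 + 676.000) = 52.0
C: √((-29)² + (-44)²) = √(841.000 + 1936.000) = 52.7
D: √((10)² + (91)²) = √(100.000 + 8281.000) = 91.5
E: √((-30)² + (65)²) = √(900.000 + 4225.000) = 71.6
F: √((-10)² + (70)²) = √(100.000 + 4900.000) = 70.7
G: √((-39)² + (-45)²) = √(1521.000 + 2025.000) = 59.5
H: √((-30)² + (40)²) = √(900.000 + 1600.000) = 50.0
I: √((-30)² + (12)²) = √(900.000 + 144.000) = 32.3
J: √((-27)² + (71)²) = √(729.000 + 5041.000) = 76.0
K: √((5)² + (62)²) = √(25.000 + 3844.000) = 62.2
L: √((-10)² + (-35)²) = √(100.000 + 1225.000) = 36.4
Sorted: I (32.3) < L (36.4) < A (47.2) < H (50.0) < …

I, L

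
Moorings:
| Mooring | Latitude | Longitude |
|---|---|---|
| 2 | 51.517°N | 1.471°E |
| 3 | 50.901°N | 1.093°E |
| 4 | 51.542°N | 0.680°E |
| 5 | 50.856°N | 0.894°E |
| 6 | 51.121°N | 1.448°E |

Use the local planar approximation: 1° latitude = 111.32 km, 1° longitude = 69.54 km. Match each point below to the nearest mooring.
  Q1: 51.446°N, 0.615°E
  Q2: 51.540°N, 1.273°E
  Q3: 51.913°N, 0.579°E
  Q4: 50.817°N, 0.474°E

Q1 at 51.446°N, 0.615°E:
  2: 60.049 km
  3: 69.179 km
  4: 11.603 km
  5: 68.485 km
  6: 68.297 km
  → nearest: 4 (11.603 km)
Q2 at 51.540°N, 1.273°E:
  2: 14.005 km
  3: 72.226 km
  4: 41.238 km
  5: 80.575 km
  6: 48.204 km
  → nearest: 2 (14.005 km)
Q3 at 51.913°N, 0.579°E:
  2: 76.098 km
  3: 118.190 km
  4: 41.893 km
  5: 119.687 km
  6: 106.888 km
  → nearest: 4 (41.893 km)
Q4 at 50.817°N, 0.474°E:
  2: 104.302 km
  3: 44.049 km
  4: 81.968 km
  5: 29.528 km
  6: 75.716 km
  → nearest: 5 (29.528 km)

Q1→4; Q2→2; Q3→4; Q4→5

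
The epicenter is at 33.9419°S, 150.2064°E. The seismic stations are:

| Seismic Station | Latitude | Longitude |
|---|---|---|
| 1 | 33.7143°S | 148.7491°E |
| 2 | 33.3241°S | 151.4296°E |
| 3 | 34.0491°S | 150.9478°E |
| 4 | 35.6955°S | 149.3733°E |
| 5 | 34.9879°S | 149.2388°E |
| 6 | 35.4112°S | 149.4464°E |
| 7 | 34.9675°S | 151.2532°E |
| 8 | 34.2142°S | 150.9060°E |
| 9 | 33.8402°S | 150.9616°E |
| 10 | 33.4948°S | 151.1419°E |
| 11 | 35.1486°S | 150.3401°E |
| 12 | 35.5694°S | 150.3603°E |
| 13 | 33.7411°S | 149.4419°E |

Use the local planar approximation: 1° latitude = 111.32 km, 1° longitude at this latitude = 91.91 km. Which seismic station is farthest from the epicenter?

4

Distances from 33.9419°S, 150.2064°E:
1: √((0.2276·111.32)² + (-1.4573·91.91)²) = √(641.934786 + 17940.042271) = 136.3157 km
2: √((0.6178·111.32)² + (1.2232·91.91)²) = √(4729.793752 + 12639.225929) = 131.7916 km
3: √((-0.1072·111.32)² + (0.7414·91.91)²) = √(142.408518 + 4643.342249) = 69.1791 km
4: √((-1.7536·111.32)² + (-0.8331·91.91)²) = √(38107.237696 + 5862.998744) = 209.6908 km
5: √((-1.0460·111.32)² + (-0.9676·91.91)²) = √(13558.441274 + 7908.921256) = 146.5174 km
6: √((-1.4693·111.32)² + (-0.7600·91.91)²) = √(26752.683555 + 4879.246023) = 177.8537 km
7: √((-1.0256·111.32)² + (1.0468·91.91)²) = √(13034.741405 + 9256.631181) = 149.3030 km
8: √((-0.2723·111.32)² + (0.6996·91.91)²) = √(918.843776 + 4134.520350) = 71.0870 km
9: √((0.1017·111.32)² + (0.7552·91.91)²) = √(128.170566 + 4817.808070) = 70.3277 km
10: √((0.4471·111.32)² + (0.9355·91.91)²) = √(2477.169562 + 7392.870791) = 99.3481 km
11: √((-1.2067·111.32)² + (0.1337·91.91)²) = √(18044.506989 + 151.003964) = 134.8907 km
12: √((-1.6275·111.32)² + (0.1539·91.91)²) = √(32823.764633 + 200.079582) = 181.7246 km
13: √((0.2008·111.32)² + (-0.7645·91.91)²) = √(499.659113 + 4937.197628) = 73.7350 km
Maximum: 4 at 209.6908 km.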